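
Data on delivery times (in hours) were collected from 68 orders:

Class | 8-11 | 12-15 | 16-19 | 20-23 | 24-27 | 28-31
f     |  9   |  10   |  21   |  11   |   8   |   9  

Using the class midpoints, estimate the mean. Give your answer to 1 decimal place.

19.0

Midpoints: 9.5, 13.5, 17.5, 21.5, 25.5, 29.5
Σfm = 9×9.5 + 10×13.5 + 21×17.5 + 11×21.5 + 8×25.5 + 9×29.5 = 1294
n = Σf = 68
Mean = 1294 / 68 = 19.0294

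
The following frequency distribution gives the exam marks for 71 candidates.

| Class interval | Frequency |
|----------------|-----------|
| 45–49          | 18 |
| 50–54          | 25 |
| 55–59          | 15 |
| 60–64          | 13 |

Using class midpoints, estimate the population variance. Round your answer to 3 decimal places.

Midpoints: 47, 52, 57, 62
n = 71, Σfm = 3807, mean = 53.6197
Σfm² = 206069
Σf(m − x̄)² = Σfm² − (Σfm)²/n = 206069 − 3807²/71 = 1938.7324
Population variance = 1938.7324 / 71 = 27.3061

27.306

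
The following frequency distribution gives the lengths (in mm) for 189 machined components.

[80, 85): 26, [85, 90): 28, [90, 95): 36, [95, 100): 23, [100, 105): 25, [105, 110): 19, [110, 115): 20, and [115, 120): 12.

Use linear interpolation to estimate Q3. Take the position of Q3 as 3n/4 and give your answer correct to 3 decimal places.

Cumulative frequencies: 26, 54, 90, 113, 138, 157, 177, 189
n = 189; position = 3n/4 = 141.75.
This falls in the class [105, 110): L = 105, F = 138, f = 19, h = 5.
Upper quartile ≈ 105 + ((141.75 − 138) / 19) × 5 = 105.9868

105.987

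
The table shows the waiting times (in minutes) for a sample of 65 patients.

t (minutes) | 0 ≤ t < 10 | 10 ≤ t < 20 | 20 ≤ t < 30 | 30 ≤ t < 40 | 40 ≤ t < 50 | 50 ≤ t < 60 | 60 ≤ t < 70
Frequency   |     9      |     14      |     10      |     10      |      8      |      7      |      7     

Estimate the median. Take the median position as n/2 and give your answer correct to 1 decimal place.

29.5

Cumulative frequencies: 9, 23, 33, 43, 51, 58, 65
n = 65; position = n/2 = 32.5.
This falls in the class 20 ≤ t < 30: L = 20, F = 23, f = 10, h = 10.
Median ≈ 20 + ((32.5 − 23) / 10) × 10 = 29.5000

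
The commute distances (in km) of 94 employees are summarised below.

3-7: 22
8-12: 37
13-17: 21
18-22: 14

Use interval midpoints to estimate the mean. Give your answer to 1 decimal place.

11.4

Midpoints: 5, 10, 15, 20
Σfm = 22×5 + 37×10 + 21×15 + 14×20 = 1075
n = Σf = 94
Mean = 1075 / 94 = 11.4362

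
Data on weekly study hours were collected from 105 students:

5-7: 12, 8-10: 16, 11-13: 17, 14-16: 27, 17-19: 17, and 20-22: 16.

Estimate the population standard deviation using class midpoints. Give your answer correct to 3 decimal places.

Midpoints: 6, 9, 12, 15, 18, 21
n = 105, Σfm = 1467, mean = 13.9714
Σfm² = 22815
Σf(m − x̄)² = Σfm² − (Σfm)²/n = 22815 − 1467²/105 = 2318.9143
Population variance = 2318.9143 / 105 = 22.0849
Standard deviation = √22.0849 = 4.6995

4.699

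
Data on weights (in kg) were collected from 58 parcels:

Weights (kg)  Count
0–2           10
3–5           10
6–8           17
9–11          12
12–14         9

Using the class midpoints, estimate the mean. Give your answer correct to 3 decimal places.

7.000

Midpoints: 1, 4, 7, 10, 13
Σfm = 10×1 + 10×4 + 17×7 + 12×10 + 9×13 = 406
n = Σf = 58
Mean = 406 / 58 = 7.0000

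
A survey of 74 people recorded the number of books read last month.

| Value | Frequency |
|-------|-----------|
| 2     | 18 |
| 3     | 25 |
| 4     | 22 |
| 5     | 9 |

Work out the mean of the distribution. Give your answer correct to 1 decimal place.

3.3

Values: 2, 3, 4, 5
Σfx = 18×2 + 25×3 + 22×4 + 9×5 = 244
n = Σf = 74
Mean = 244 / 74 = 3.2973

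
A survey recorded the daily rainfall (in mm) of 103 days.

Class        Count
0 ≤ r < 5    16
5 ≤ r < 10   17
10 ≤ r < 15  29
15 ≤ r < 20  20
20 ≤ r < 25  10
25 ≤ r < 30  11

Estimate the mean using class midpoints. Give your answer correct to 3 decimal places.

13.665

Midpoints: 2.5, 7.5, 12.5, 17.5, 22.5, 27.5
Σfm = 16×2.5 + 17×7.5 + 29×12.5 + 20×17.5 + 10×22.5 + 11×27.5 = 1407.5
n = Σf = 103
Mean = 1407.5 / 103 = 13.6650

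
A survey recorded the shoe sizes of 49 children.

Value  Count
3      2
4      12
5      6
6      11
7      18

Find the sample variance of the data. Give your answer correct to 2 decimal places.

Values: 3, 4, 5, 6, 7
n = 49, Σfx = 276, mean = 5.6327
Σfx² = 1638
Σf(x − x̄)² = Σfx² − (Σfx)²/n = 1638 − 276²/49 = 83.3878
Sample variance = 83.3878 / 48 = 1.7372

1.74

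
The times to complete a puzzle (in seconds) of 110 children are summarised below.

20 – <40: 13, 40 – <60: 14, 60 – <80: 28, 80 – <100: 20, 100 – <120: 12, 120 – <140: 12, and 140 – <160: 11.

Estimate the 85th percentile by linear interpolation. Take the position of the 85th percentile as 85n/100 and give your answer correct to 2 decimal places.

Cumulative frequencies: 13, 27, 55, 75, 87, 99, 110
n = 110; position = 85n/100 = 93.5.
This falls in the class 120 – <140: L = 120, F = 87, f = 12, h = 20.
85th percentile ≈ 120 + ((93.5 − 87) / 12) × 20 = 130.8333

130.83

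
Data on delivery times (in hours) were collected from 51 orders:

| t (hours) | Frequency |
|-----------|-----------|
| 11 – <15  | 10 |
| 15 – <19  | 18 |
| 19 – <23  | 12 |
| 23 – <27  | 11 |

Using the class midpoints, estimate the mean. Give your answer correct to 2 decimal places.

Midpoints: 13, 17, 21, 25
Σfm = 10×13 + 18×17 + 12×21 + 11×25 = 963
n = Σf = 51
Mean = 963 / 51 = 18.8824

18.88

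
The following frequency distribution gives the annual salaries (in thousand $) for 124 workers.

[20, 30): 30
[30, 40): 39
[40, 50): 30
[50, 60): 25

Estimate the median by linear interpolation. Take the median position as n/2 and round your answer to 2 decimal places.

38.21

Cumulative frequencies: 30, 69, 99, 124
n = 124; position = n/2 = 62.
This falls in the class [30, 40): L = 30, F = 30, f = 39, h = 10.
Median ≈ 30 + ((62 − 30) / 39) × 10 = 38.2051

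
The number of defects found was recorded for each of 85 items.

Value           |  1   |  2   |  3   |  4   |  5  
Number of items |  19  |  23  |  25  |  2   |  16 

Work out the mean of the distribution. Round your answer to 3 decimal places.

Values: 1, 2, 3, 4, 5
Σfx = 19×1 + 23×2 + 25×3 + 2×4 + 16×5 = 228
n = Σf = 85
Mean = 228 / 85 = 2.6824

2.682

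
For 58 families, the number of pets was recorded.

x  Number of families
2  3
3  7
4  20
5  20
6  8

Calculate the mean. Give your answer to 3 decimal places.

4.397

Values: 2, 3, 4, 5, 6
Σfx = 3×2 + 7×3 + 20×4 + 20×5 + 8×6 = 255
n = Σf = 58
Mean = 255 / 58 = 4.3966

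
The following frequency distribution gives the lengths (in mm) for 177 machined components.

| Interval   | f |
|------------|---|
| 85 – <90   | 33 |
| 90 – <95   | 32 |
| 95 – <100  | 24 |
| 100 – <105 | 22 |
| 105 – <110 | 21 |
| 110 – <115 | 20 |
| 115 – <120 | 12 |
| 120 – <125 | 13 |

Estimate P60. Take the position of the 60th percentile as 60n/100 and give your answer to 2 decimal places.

103.91

Cumulative frequencies: 33, 65, 89, 111, 132, 152, 164, 177
n = 177; position = 60n/100 = 106.2.
This falls in the class 100 – <105: L = 100, F = 89, f = 22, h = 5.
60th percentile ≈ 100 + ((106.2 − 89) / 22) × 5 = 103.9091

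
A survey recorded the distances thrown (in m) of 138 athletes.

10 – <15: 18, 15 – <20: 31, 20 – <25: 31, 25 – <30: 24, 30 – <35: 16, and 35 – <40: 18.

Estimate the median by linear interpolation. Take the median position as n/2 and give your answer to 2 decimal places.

Cumulative frequencies: 18, 49, 80, 104, 120, 138
n = 138; position = n/2 = 69.
This falls in the class 20 – <25: L = 20, F = 49, f = 31, h = 5.
Median ≈ 20 + ((69 − 49) / 31) × 5 = 23.2258

23.23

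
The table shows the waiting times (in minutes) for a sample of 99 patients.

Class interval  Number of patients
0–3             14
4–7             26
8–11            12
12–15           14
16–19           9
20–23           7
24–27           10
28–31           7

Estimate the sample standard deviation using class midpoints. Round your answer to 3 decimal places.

Midpoints: 1.5, 5.5, 9.5, 13.5, 17.5, 21.5, 25.5, 29.5
n = 99, Σfm = 1236.5, mean = 12.4899
Σfm² = 23038.75
Σf(m − x̄)² = Σfm² − (Σfm)²/n = 23038.75 − 1236.5²/99 = 7594.9899
Sample variance = 7594.9899 / 98 = 77.4999
Standard deviation = √77.4999 = 8.8034

8.803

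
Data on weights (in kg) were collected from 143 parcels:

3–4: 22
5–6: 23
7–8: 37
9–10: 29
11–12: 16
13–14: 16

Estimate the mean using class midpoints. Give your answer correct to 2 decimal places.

8.09

Midpoints: 3.5, 5.5, 7.5, 9.5, 11.5, 13.5
Σfm = 22×3.5 + 23×5.5 + 37×7.5 + 29×9.5 + 16×11.5 + 16×13.5 = 1156.5
n = Σf = 143
Mean = 1156.5 / 143 = 8.0874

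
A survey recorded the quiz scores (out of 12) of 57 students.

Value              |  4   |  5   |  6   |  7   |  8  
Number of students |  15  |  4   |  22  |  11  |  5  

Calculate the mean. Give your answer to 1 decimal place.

5.8

Values: 4, 5, 6, 7, 8
Σfx = 15×4 + 4×5 + 22×6 + 11×7 + 5×8 = 329
n = Σf = 57
Mean = 329 / 57 = 5.7719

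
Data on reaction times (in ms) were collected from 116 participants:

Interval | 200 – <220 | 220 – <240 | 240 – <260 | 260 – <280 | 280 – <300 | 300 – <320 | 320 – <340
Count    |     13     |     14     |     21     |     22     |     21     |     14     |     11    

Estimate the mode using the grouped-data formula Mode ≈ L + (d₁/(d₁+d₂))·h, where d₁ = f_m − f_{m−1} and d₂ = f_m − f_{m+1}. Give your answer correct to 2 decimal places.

270.00

Modal class: 260 – <280 (highest frequency 22).
d₁ = 22 − 21 = 1, d₂ = 22 − 21 = 1
Mode ≈ 260 + (1/(1+1)) × 20 = 260 + 10.0000 = 270.0000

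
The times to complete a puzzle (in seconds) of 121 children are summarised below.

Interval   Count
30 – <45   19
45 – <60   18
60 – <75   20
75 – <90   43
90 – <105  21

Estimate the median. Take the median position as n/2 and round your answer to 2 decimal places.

Cumulative frequencies: 19, 37, 57, 100, 121
n = 121; position = n/2 = 60.5.
This falls in the class 75 – <90: L = 75, F = 57, f = 43, h = 15.
Median ≈ 75 + ((60.5 − 57) / 43) × 15 = 76.2209

76.22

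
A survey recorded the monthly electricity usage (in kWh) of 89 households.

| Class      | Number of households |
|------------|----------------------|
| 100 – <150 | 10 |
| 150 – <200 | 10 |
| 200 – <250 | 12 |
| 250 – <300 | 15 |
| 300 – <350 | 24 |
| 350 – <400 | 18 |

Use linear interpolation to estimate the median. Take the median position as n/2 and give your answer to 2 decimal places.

Cumulative frequencies: 10, 20, 32, 47, 71, 89
n = 89; position = n/2 = 44.5.
This falls in the class 250 – <300: L = 250, F = 32, f = 15, h = 50.
Median ≈ 250 + ((44.5 − 32) / 15) × 50 = 291.6667

291.67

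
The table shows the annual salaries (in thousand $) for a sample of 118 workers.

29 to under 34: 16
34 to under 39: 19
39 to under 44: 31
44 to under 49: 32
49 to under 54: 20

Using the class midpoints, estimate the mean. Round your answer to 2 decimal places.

Midpoints: 31.5, 36.5, 41.5, 46.5, 51.5
Σfm = 16×31.5 + 19×36.5 + 31×41.5 + 32×46.5 + 20×51.5 = 5002
n = Σf = 118
Mean = 5002 / 118 = 42.3898

42.39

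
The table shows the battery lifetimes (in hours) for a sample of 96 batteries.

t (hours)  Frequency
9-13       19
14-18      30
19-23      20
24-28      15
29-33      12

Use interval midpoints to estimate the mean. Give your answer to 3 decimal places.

Midpoints: 11, 16, 21, 26, 31
Σfm = 19×11 + 30×16 + 20×21 + 15×26 + 12×31 = 1871
n = Σf = 96
Mean = 1871 / 96 = 19.4896

19.490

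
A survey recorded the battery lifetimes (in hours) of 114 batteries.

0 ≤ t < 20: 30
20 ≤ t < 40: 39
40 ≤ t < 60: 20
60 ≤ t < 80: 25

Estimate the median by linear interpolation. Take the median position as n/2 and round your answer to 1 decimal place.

33.8

Cumulative frequencies: 30, 69, 89, 114
n = 114; position = n/2 = 57.
This falls in the class 20 ≤ t < 40: L = 20, F = 30, f = 39, h = 20.
Median ≈ 20 + ((57 − 30) / 39) × 20 = 33.8462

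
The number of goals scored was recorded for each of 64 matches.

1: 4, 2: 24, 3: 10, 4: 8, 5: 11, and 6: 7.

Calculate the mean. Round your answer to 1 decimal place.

Values: 1, 2, 3, 4, 5, 6
Σfx = 4×1 + 24×2 + 10×3 + 8×4 + 11×5 + 7×6 = 211
n = Σf = 64
Mean = 211 / 64 = 3.2969

3.3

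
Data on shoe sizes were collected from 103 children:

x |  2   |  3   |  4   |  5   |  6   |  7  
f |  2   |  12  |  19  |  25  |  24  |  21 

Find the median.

Cumulative frequencies: 2, 14, 33, 58, 82, 103
n = 103, so the median is the value in position (n+1)/2 = 52.
Position 52 falls at value 5.

5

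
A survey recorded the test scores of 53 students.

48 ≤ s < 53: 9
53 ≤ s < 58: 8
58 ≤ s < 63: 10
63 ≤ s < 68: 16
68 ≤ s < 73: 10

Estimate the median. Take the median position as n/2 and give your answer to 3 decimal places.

62.750

Cumulative frequencies: 9, 17, 27, 43, 53
n = 53; position = n/2 = 26.5.
This falls in the class 58 ≤ s < 63: L = 58, F = 17, f = 10, h = 5.
Median ≈ 58 + ((26.5 − 17) / 10) × 5 = 62.7500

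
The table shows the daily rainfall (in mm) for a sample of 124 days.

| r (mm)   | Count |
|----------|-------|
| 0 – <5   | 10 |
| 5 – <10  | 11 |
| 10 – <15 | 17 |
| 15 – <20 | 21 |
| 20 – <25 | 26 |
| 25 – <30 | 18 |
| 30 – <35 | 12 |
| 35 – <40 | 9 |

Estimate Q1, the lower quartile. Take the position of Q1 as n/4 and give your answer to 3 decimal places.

12.941

Cumulative frequencies: 10, 21, 38, 59, 85, 103, 115, 124
n = 124; position = n/4 = 31.
This falls in the class 10 – <15: L = 10, F = 21, f = 17, h = 5.
Lower quartile ≈ 10 + ((31 − 21) / 17) × 5 = 12.9412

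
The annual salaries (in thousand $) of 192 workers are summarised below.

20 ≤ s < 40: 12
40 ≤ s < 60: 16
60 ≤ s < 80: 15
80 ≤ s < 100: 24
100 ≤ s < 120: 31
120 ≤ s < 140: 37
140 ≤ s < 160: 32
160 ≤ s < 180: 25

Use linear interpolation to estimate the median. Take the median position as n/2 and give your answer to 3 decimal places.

118.710

Cumulative frequencies: 12, 28, 43, 67, 98, 135, 167, 192
n = 192; position = n/2 = 96.
This falls in the class 100 ≤ s < 120: L = 100, F = 67, f = 31, h = 20.
Median ≈ 100 + ((96 − 67) / 31) × 20 = 118.7097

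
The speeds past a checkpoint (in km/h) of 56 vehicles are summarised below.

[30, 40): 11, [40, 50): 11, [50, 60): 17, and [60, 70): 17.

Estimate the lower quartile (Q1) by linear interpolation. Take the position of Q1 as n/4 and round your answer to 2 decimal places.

Cumulative frequencies: 11, 22, 39, 56
n = 56; position = n/4 = 14.
This falls in the class [40, 50): L = 40, F = 11, f = 11, h = 10.
Lower quartile ≈ 40 + ((14 − 11) / 11) × 10 = 42.7273

42.73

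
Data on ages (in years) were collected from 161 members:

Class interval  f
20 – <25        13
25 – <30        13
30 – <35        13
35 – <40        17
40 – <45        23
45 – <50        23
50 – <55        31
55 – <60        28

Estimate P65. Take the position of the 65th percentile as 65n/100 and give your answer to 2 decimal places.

Cumulative frequencies: 13, 26, 39, 56, 79, 102, 133, 161
n = 161; position = 65n/100 = 104.65.
This falls in the class 50 – <55: L = 50, F = 102, f = 31, h = 5.
65th percentile ≈ 50 + ((104.65 − 102) / 31) × 5 = 50.4274

50.43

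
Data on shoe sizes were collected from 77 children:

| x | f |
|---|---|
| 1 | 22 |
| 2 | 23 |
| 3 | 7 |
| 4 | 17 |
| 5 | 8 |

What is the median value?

2

Cumulative frequencies: 22, 45, 52, 69, 77
n = 77, so the median is the value in position (n+1)/2 = 39.
Position 39 falls at value 2.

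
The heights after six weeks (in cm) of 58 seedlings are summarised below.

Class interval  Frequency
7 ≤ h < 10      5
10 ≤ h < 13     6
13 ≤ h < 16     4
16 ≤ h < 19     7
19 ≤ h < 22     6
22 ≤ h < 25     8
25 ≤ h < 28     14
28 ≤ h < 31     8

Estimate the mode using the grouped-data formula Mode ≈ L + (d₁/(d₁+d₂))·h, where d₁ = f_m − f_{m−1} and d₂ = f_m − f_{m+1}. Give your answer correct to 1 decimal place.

Modal class: 25 ≤ h < 28 (highest frequency 14).
d₁ = 14 − 8 = 6, d₂ = 14 − 8 = 6
Mode ≈ 25 + (6/(6+6)) × 3 = 25 + 1.5000 = 26.5000

26.5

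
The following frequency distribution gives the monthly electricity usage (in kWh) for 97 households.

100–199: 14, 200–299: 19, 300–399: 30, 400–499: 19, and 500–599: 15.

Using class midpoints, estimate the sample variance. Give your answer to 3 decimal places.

16037.371

Midpoints: 149.5, 249.5, 349.5, 449.5, 549.5
n = 97, Σfm = 34101.5, mean = 351.5619
Σfm² = 13528374.25
Σf(m − x̄)² = Σfm² − (Σfm)²/n = 13528374.25 − 34101.5²/97 = 1539587.6289
Sample variance = 1539587.6289 / 96 = 16037.3711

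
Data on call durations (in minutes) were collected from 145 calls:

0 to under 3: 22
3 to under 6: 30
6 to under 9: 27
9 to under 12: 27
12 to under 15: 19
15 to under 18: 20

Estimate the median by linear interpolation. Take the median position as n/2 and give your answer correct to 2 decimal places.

8.28

Cumulative frequencies: 22, 52, 79, 106, 125, 145
n = 145; position = n/2 = 72.5.
This falls in the class 6 to under 9: L = 6, F = 52, f = 27, h = 3.
Median ≈ 6 + ((72.5 − 52) / 27) × 3 = 8.2778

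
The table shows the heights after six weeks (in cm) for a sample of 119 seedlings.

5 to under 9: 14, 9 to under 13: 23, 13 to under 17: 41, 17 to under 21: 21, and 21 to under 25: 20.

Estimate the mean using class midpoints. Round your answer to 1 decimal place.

Midpoints: 7, 11, 15, 19, 23
Σfm = 14×7 + 23×11 + 41×15 + 21×19 + 20×23 = 1825
n = Σf = 119
Mean = 1825 / 119 = 15.3361

15.3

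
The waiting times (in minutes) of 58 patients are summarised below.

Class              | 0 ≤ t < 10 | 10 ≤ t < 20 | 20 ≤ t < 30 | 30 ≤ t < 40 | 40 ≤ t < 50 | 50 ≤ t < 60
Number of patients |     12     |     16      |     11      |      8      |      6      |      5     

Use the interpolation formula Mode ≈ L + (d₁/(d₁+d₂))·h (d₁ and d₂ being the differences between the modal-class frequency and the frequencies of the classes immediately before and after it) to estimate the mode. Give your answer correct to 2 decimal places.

14.44

Modal class: 10 ≤ t < 20 (highest frequency 16).
d₁ = 16 − 12 = 4, d₂ = 16 − 11 = 5
Mode ≈ 10 + (4/(4+5)) × 10 = 10 + 4.4444 = 14.4444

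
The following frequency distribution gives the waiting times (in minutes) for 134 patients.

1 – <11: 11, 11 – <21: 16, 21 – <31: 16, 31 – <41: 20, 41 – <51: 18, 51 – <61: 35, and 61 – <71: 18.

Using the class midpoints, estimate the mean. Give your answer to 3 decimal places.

40.552

Midpoints: 6, 16, 26, 36, 46, 56, 66
Σfm = 11×6 + 16×16 + 16×26 + 20×36 + 18×46 + 35×56 + 18×66 = 5434
n = Σf = 134
Mean = 5434 / 134 = 40.5522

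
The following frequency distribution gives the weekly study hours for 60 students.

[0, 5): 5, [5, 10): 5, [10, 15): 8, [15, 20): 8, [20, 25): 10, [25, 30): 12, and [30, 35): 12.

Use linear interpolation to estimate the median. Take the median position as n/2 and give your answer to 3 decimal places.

Cumulative frequencies: 5, 10, 18, 26, 36, 48, 60
n = 60; position = n/2 = 30.
This falls in the class [20, 25): L = 20, F = 26, f = 10, h = 5.
Median ≈ 20 + ((30 − 26) / 10) × 5 = 22.0000

22.000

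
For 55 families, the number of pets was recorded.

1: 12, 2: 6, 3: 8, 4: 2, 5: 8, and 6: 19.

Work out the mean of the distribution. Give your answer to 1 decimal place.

3.8

Values: 1, 2, 3, 4, 5, 6
Σfx = 12×1 + 6×2 + 8×3 + 2×4 + 8×5 + 19×6 = 210
n = Σf = 55
Mean = 210 / 55 = 3.8182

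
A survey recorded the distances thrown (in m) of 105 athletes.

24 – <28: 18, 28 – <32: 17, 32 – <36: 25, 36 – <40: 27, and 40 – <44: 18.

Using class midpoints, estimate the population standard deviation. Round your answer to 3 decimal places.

Midpoints: 26, 30, 34, 38, 42
n = 105, Σfm = 3610, mean = 34.3810
Σfm² = 127108
Σf(m − x̄)² = Σfm² − (Σfm)²/n = 127108 − 3610²/105 = 2992.7619
Population variance = 2992.7619 / 105 = 28.5025
Standard deviation = √28.5025 = 5.3388

5.339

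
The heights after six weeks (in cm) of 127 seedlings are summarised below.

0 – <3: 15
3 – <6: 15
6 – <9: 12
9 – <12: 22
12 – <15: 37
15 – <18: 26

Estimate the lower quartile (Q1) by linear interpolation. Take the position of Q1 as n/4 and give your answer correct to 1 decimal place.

Cumulative frequencies: 15, 30, 42, 64, 101, 127
n = 127; position = n/4 = 31.75.
This falls in the class 6 – <9: L = 6, F = 30, f = 12, h = 3.
Lower quartile ≈ 6 + ((31.75 − 30) / 12) × 3 = 6.4375

6.4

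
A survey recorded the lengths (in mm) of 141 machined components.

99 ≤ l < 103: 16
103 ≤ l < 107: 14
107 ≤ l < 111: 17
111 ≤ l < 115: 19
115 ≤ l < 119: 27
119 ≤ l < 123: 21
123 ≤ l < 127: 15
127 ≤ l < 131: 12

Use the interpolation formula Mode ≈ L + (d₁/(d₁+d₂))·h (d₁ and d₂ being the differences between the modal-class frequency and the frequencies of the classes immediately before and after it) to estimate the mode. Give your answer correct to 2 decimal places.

Modal class: 115 ≤ l < 119 (highest frequency 27).
d₁ = 27 − 19 = 8, d₂ = 27 − 21 = 6
Mode ≈ 115 + (8/(8+6)) × 4 = 115 + 2.2857 = 117.2857

117.29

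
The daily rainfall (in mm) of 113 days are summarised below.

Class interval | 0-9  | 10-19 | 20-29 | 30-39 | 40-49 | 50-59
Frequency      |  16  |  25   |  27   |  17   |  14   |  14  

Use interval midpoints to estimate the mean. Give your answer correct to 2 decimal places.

27.15

Midpoints: 4.5, 14.5, 24.5, 34.5, 44.5, 54.5
Σfm = 16×4.5 + 25×14.5 + 27×24.5 + 17×34.5 + 14×44.5 + 14×54.5 = 3068.5
n = Σf = 113
Mean = 3068.5 / 113 = 27.1549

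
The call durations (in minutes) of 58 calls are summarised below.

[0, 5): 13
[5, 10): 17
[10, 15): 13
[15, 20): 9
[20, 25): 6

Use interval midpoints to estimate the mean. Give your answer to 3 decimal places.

Midpoints: 2.5, 7.5, 12.5, 17.5, 22.5
Σfm = 13×2.5 + 17×7.5 + 13×12.5 + 9×17.5 + 6×22.5 = 615
n = Σf = 58
Mean = 615 / 58 = 10.6034

10.603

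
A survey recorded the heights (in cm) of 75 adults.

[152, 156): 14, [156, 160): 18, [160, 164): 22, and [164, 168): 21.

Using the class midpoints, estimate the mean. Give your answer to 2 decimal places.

Midpoints: 154, 158, 162, 166
Σfm = 14×154 + 18×158 + 22×162 + 21×166 = 12050
n = Σf = 75
Mean = 12050 / 75 = 160.6667

160.67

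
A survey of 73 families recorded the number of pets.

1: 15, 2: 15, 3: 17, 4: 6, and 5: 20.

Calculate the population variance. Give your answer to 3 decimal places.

Values: 1, 2, 3, 4, 5
n = 73, Σfx = 220, mean = 3.0137
Σfx² = 824
Σf(x − x̄)² = Σfx² − (Σfx)²/n = 824 − 220²/73 = 160.9863
Population variance = 160.9863 / 73 = 2.2053

2.205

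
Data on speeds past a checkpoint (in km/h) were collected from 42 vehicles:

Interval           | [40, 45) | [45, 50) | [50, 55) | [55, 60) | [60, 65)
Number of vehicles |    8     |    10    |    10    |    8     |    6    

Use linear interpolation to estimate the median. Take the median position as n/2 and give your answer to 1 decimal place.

51.5

Cumulative frequencies: 8, 18, 28, 36, 42
n = 42; position = n/2 = 21.
This falls in the class [50, 55): L = 50, F = 18, f = 10, h = 5.
Median ≈ 50 + ((21 − 18) / 10) × 5 = 51.5000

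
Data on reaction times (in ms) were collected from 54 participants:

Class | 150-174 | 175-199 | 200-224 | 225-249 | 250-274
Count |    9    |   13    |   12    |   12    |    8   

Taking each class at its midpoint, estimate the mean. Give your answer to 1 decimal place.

210.6

Midpoints: 162, 187, 212, 237, 262
Σfm = 9×162 + 13×187 + 12×212 + 12×237 + 8×262 = 11373
n = Σf = 54
Mean = 11373 / 54 = 210.6111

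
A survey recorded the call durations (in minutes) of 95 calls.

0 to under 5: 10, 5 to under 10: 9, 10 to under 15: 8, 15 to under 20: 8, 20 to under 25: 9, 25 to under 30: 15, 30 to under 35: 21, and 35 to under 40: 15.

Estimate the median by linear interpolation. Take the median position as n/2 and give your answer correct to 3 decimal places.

Cumulative frequencies: 10, 19, 27, 35, 44, 59, 80, 95
n = 95; position = n/2 = 47.5.
This falls in the class 25 to under 30: L = 25, F = 44, f = 15, h = 5.
Median ≈ 25 + ((47.5 − 44) / 15) × 5 = 26.1667

26.167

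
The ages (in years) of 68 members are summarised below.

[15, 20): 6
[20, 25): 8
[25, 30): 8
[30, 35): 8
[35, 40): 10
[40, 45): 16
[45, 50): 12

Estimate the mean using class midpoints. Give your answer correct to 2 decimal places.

Midpoints: 17.5, 22.5, 27.5, 32.5, 37.5, 42.5, 47.5
Σfm = 6×17.5 + 8×22.5 + 8×27.5 + 8×32.5 + 10×37.5 + 16×42.5 + 12×47.5 = 2390
n = Σf = 68
Mean = 2390 / 68 = 35.1471

35.15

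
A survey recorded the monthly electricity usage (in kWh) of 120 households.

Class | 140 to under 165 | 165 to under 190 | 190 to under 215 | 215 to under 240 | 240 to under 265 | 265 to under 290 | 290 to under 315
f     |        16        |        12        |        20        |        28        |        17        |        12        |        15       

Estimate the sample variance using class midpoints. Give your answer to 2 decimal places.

Midpoints: 152.5, 177.5, 202.5, 227.5, 252.5, 277.5, 302.5
n = 120, Σfm = 27150, mean = 226.2500
Σfm² = 6400000
Σf(m − x̄)² = Σfm² − (Σfm)²/n = 6400000 − 27150²/120 = 257312.5000
Sample variance = 257312.5000 / 119 = 2162.2899

2162.29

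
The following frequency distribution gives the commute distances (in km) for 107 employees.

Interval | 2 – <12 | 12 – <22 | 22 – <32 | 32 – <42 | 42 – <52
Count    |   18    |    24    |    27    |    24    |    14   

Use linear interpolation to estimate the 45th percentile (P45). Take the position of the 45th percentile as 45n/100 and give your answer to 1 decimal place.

24.3

Cumulative frequencies: 18, 42, 69, 93, 107
n = 107; position = 45n/100 = 48.15.
This falls in the class 22 – <32: L = 22, F = 42, f = 27, h = 10.
45th percentile ≈ 22 + ((48.15 − 42) / 27) × 10 = 24.2778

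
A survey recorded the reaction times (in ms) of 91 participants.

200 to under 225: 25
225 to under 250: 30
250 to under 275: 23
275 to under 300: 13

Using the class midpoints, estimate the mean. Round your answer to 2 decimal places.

Midpoints: 212.5, 237.5, 262.5, 287.5
Σfm = 25×212.5 + 30×237.5 + 23×262.5 + 13×287.5 = 22212.5
n = Σf = 91
Mean = 22212.5 / 91 = 244.0934

244.09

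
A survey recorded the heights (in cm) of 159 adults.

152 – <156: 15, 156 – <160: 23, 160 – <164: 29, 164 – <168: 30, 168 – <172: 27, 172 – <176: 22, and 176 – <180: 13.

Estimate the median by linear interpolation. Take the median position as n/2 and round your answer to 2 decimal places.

Cumulative frequencies: 15, 38, 67, 97, 124, 146, 159
n = 159; position = n/2 = 79.5.
This falls in the class 164 – <168: L = 164, F = 67, f = 30, h = 4.
Median ≈ 164 + ((79.5 − 67) / 30) × 4 = 165.6667

165.67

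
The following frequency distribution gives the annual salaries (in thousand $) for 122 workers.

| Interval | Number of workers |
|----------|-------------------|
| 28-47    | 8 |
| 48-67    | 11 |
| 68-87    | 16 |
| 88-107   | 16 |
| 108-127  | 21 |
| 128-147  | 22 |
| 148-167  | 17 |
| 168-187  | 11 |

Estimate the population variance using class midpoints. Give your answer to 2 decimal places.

Midpoints: 37.5, 57.5, 77.5, 97.5, 117.5, 137.5, 157.5, 177.5
n = 122, Σfm = 13855, mean = 113.5656
Σfm² = 1769962.5
Σf(m − x̄)² = Σfm² − (Σfm)²/n = 1769962.5 − 13855²/122 = 196511.4754
Population variance = 196511.4754 / 122 = 1610.7498

1610.75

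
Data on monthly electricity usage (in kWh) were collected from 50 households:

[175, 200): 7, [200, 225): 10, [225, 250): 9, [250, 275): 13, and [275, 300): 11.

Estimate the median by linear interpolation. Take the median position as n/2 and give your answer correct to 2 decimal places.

Cumulative frequencies: 7, 17, 26, 39, 50
n = 50; position = n/2 = 25.
This falls in the class [225, 250): L = 225, F = 17, f = 9, h = 25.
Median ≈ 225 + ((25 − 17) / 9) × 25 = 247.2222

247.22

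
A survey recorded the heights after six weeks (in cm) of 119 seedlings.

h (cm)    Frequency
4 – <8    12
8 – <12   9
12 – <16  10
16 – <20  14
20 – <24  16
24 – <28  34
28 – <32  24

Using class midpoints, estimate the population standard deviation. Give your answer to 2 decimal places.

7.79

Midpoints: 6, 10, 14, 18, 22, 26, 30
n = 119, Σfm = 2510, mean = 21.0924
Σfm² = 60156
Σf(m − x̄)² = Σfm² − (Σfm)²/n = 60156 − 2510²/119 = 7213.9832
Population variance = 7213.9832 / 119 = 60.6217
Standard deviation = √60.6217 = 7.7860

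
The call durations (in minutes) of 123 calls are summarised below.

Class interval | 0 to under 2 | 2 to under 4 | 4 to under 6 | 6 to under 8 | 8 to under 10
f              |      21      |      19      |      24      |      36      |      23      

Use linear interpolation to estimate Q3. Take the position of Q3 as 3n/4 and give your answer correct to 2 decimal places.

Cumulative frequencies: 21, 40, 64, 100, 123
n = 123; position = 3n/4 = 92.25.
This falls in the class 6 to under 8: L = 6, F = 64, f = 36, h = 2.
Upper quartile ≈ 6 + ((92.25 − 64) / 36) × 2 = 7.5694

7.57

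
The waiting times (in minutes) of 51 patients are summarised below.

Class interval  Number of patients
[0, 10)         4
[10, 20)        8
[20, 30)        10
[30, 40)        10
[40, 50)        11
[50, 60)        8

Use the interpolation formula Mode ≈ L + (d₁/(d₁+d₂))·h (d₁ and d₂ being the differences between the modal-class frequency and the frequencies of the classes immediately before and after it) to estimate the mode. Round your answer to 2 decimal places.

42.50

Modal class: [40, 50) (highest frequency 11).
d₁ = 11 − 10 = 1, d₂ = 11 − 8 = 3
Mode ≈ 40 + (1/(1+3)) × 10 = 40 + 2.5000 = 42.5000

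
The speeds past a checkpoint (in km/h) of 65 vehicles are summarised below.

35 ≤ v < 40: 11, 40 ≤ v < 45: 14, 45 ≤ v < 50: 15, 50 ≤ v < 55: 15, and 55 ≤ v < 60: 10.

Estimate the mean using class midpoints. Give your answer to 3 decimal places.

Midpoints: 37.5, 42.5, 47.5, 52.5, 57.5
Σfm = 11×37.5 + 14×42.5 + 15×47.5 + 15×52.5 + 10×57.5 = 3082.5
n = Σf = 65
Mean = 3082.5 / 65 = 47.4231

47.423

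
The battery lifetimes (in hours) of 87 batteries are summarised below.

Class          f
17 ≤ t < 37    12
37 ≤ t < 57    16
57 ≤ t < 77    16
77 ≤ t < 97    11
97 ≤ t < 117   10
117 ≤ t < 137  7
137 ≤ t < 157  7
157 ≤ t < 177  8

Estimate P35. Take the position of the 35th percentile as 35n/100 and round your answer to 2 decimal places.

Cumulative frequencies: 12, 28, 44, 55, 65, 72, 79, 87
n = 87; position = 35n/100 = 30.45.
This falls in the class 57 ≤ t < 77: L = 57, F = 28, f = 16, h = 20.
35th percentile ≈ 57 + ((30.45 − 28) / 16) × 20 = 60.0625

60.06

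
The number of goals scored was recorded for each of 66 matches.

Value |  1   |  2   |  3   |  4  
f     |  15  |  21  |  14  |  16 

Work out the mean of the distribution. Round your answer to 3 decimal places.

2.470

Values: 1, 2, 3, 4
Σfx = 15×1 + 21×2 + 14×3 + 16×4 = 163
n = Σf = 66
Mean = 163 / 66 = 2.4697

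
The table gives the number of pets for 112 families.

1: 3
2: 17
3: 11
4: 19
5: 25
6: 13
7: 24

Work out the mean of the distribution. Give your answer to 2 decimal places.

Values: 1, 2, 3, 4, 5, 6, 7
Σfx = 3×1 + 17×2 + 11×3 + 19×4 + 25×5 + 13×6 + 24×7 = 517
n = Σf = 112
Mean = 517 / 112 = 4.6161

4.62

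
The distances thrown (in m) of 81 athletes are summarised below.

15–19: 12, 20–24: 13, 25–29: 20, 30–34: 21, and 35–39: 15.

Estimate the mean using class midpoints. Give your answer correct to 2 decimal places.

Midpoints: 17, 22, 27, 32, 37
Σfm = 12×17 + 13×22 + 20×27 + 21×32 + 15×37 = 2257
n = Σf = 81
Mean = 2257 / 81 = 27.8642

27.86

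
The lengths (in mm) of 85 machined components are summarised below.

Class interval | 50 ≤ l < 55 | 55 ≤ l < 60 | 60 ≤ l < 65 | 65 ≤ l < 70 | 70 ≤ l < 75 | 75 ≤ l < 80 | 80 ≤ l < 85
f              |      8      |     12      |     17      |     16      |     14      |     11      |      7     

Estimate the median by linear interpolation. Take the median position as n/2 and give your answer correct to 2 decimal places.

66.72

Cumulative frequencies: 8, 20, 37, 53, 67, 78, 85
n = 85; position = n/2 = 42.5.
This falls in the class 65 ≤ l < 70: L = 65, F = 37, f = 16, h = 5.
Median ≈ 65 + ((42.5 − 37) / 16) × 5 = 66.7188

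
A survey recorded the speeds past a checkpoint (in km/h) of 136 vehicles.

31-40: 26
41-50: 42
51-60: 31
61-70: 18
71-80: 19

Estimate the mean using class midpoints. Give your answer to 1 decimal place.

52.7

Midpoints: 35.5, 45.5, 55.5, 65.5, 75.5
Σfm = 26×35.5 + 42×45.5 + 31×55.5 + 18×65.5 + 19×75.5 = 7168
n = Σf = 136
Mean = 7168 / 136 = 52.7059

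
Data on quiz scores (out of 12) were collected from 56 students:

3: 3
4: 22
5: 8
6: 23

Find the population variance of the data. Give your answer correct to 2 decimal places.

Values: 3, 4, 5, 6
n = 56, Σfx = 275, mean = 4.9107
Σfx² = 1407
Σf(x − x̄)² = Σfx² − (Σfx)²/n = 1407 − 275²/56 = 56.5536
Population variance = 56.5536 / 56 = 1.0099

1.01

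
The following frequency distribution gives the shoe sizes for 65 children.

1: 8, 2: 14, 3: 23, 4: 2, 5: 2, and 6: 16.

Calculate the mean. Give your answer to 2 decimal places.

3.37

Values: 1, 2, 3, 4, 5, 6
Σfx = 8×1 + 14×2 + 23×3 + 2×4 + 2×5 + 16×6 = 219
n = Σf = 65
Mean = 219 / 65 = 3.3692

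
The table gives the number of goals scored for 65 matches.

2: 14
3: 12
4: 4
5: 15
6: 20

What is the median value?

Cumulative frequencies: 14, 26, 30, 45, 65
n = 65, so the median is the value in position (n+1)/2 = 33.
Position 33 falls at value 5.

5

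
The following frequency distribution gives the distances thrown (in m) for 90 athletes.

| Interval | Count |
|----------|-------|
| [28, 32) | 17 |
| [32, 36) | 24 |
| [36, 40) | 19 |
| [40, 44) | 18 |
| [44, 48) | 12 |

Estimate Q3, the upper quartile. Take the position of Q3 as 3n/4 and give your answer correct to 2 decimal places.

Cumulative frequencies: 17, 41, 60, 78, 90
n = 90; position = 3n/4 = 67.5.
This falls in the class [40, 44): L = 40, F = 60, f = 18, h = 4.
Upper quartile ≈ 40 + ((67.5 − 60) / 18) × 4 = 41.6667

41.67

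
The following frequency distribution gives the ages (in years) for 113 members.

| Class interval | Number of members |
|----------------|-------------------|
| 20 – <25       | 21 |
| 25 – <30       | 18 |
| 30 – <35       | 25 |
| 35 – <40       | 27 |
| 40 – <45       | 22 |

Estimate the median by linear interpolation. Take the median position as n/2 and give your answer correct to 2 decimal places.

Cumulative frequencies: 21, 39, 64, 91, 113
n = 113; position = n/2 = 56.5.
This falls in the class 30 – <35: L = 30, F = 39, f = 25, h = 5.
Median ≈ 30 + ((56.5 − 39) / 25) × 5 = 33.5000

33.50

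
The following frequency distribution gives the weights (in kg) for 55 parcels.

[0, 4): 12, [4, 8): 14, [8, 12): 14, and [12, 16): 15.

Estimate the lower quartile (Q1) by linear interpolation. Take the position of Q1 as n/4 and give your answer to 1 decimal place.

4.5

Cumulative frequencies: 12, 26, 40, 55
n = 55; position = n/4 = 13.75.
This falls in the class [4, 8): L = 4, F = 12, f = 14, h = 4.
Lower quartile ≈ 4 + ((13.75 − 12) / 14) × 4 = 4.5000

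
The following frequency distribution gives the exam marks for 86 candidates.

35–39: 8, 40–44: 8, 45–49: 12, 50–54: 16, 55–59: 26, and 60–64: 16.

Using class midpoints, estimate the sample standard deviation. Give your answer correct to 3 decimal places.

7.776

Midpoints: 37, 42, 47, 52, 57, 62
n = 86, Σfm = 4502, mean = 52.3488
Σfm² = 240814
Σf(m − x̄)² = Σfm² − (Σfm)²/n = 240814 − 4502²/86 = 5139.5349
Sample variance = 5139.5349 / 85 = 60.4651
Standard deviation = √60.4651 = 7.7759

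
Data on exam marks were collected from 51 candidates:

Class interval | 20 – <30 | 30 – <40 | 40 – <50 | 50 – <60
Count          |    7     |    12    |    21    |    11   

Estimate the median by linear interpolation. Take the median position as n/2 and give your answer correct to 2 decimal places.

43.10

Cumulative frequencies: 7, 19, 40, 51
n = 51; position = n/2 = 25.5.
This falls in the class 40 – <50: L = 40, F = 19, f = 21, h = 10.
Median ≈ 40 + ((25.5 − 19) / 21) × 10 = 43.0952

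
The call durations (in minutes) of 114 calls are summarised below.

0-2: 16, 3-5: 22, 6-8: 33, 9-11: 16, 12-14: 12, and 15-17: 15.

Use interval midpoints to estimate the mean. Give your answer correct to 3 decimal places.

Midpoints: 1, 4, 7, 10, 13, 16
Σfm = 16×1 + 22×4 + 33×7 + 16×10 + 12×13 + 15×16 = 891
n = Σf = 114
Mean = 891 / 114 = 7.8158

7.816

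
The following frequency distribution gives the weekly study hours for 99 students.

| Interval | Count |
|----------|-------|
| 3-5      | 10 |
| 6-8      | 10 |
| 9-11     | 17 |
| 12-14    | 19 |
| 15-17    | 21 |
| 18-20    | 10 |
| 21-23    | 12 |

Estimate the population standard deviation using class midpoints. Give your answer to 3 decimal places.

5.351

Midpoints: 4, 7, 10, 13, 16, 19, 22
n = 99, Σfm = 1317, mean = 13.3030
Σfm² = 20355
Σf(m − x̄)² = Σfm² − (Σfm)²/n = 20355 − 1317²/99 = 2834.9091
Population variance = 2834.9091 / 99 = 28.6354
Standard deviation = √28.6354 = 5.3512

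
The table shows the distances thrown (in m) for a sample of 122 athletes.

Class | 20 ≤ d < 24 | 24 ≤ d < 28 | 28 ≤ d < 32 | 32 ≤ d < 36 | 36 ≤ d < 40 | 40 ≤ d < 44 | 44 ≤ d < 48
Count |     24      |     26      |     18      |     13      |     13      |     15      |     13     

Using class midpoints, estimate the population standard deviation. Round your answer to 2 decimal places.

8.09

Midpoints: 22, 26, 30, 34, 38, 42, 46
n = 122, Σfm = 3908, mean = 32.0328
Σfm² = 133160
Σf(m − x̄)² = Σfm² − (Σfm)²/n = 133160 − 3908²/122 = 7975.8689
Population variance = 7975.8689 / 122 = 65.3760
Standard deviation = √65.3760 = 8.0855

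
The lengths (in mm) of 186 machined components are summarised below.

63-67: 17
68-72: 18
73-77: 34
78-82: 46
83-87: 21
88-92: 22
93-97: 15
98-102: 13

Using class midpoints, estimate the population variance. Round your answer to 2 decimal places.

94.35

Midpoints: 65, 70, 75, 80, 85, 90, 95, 100
n = 186, Σfm = 15085, mean = 81.1022
Σfm² = 1240975
Σf(m − x̄)² = Σfm² − (Σfm)²/n = 1240975 − 15085²/186 = 17549.0591
Population variance = 17549.0591 / 186 = 94.3498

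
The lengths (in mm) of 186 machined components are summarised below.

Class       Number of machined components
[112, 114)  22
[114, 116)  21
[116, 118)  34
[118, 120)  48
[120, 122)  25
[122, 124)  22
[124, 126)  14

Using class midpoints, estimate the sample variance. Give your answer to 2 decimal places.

Midpoints: 113, 115, 117, 119, 121, 123, 125
n = 186, Σfm = 22072, mean = 118.6667
Σfm² = 2621410
Σf(m − x̄)² = Σfm² − (Σfm)²/n = 2621410 − 22072²/186 = 2199.3333
Sample variance = 2199.3333 / 185 = 11.8883

11.89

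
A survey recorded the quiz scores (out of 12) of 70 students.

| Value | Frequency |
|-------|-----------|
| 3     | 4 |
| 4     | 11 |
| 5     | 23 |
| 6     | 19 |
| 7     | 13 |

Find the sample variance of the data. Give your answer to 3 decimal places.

Values: 3, 4, 5, 6, 7
n = 70, Σfx = 376, mean = 5.3714
Σfx² = 2108
Σf(x − x̄)² = Σfx² − (Σfx)²/n = 2108 − 376²/70 = 88.3429
Sample variance = 88.3429 / 69 = 1.2803

1.280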